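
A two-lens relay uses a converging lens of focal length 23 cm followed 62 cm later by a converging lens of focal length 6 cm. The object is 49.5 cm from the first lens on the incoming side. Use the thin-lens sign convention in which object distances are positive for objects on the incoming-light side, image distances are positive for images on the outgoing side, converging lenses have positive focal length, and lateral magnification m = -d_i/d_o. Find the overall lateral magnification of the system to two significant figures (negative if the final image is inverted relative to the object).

Lens 1: 1/d_i1 = 1/f_1 - 1/d_o1 = 1/23 - 1/49.5 = 0.02328 cm^-1, so d_i1 = 42.962 cm.
m_1 = -(42.962)/49.5 = -0.8679.
Object distance for lens 2: d_o2 = 62 - 42.962 = 19.038 cm.
Lens 2: 1/d_i2 = 1/f_2 - 1/d_o2 = 1/6 - 1/(19.038) = 0.11414 cm^-1, so d_i2 = 8.761 cm.
m_2 = -(8.761)/(19.038) = -0.4602.
Total m = m_1 x m_2 = (-0.8679)(-0.4602) = 0.3994.

0.40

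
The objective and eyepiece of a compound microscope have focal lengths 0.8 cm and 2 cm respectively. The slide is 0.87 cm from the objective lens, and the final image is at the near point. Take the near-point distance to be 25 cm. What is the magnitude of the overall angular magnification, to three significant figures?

Objective: 1/d_i = 1/f_obj - 1/d_o = 1/0.8 - 1/0.87 = 0.10057 cm^-1, so d_i = 9.943 cm.
m_obj = -d_i/d_o = -9.943/0.87 = -11.429.
Eyepiece angular magnification (image at near point): M_eye = 1 + D/f_e = 1 + 25/2 = 13.500.
Overall M = m_obj x M_eye = (-11.429)(13.500) = -154.29.
|M| = 154.29.

154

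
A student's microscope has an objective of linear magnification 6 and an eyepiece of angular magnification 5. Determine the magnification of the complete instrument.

The overall magnification of a compound microscope is the product of the objective and eyepiece magnifications:
M = M_obj x M_eye = 6 x 5 = 30.

30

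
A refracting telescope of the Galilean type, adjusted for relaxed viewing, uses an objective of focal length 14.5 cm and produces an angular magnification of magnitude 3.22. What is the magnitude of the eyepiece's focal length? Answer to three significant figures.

|M| = f_obj/|f_eye|, so |f_eye| = f_obj/|M| = 14.5/3.22 = 4.503 cm.
(The eyepiece is diverging, so its signed focal length is -4.503 cm.)

4.50 cm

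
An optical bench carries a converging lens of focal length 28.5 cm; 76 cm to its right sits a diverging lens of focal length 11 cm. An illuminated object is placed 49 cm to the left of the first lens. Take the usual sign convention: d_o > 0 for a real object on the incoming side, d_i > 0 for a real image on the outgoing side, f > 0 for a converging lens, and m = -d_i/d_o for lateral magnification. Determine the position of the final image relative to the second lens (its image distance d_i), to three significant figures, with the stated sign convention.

-4.59 cm

Lens 1: 1/d_i1 = 1/f_1 - 1/d_o1 = 1/28.5 - 1/49 = 0.01468 cm^-1, so d_i1 = 68.122 cm.
The intermediate image is 68.122 cm to the right of lens 1, so d_o2 = L - d_i1 = 76 - 68.122 = 7.878 cm.
Lens 2: 1/d_i2 = 1/f_2 - 1/d_o2 = 1/(-11) - 1/(7.878) = -0.21784 cm^-1, so d_i2 = -4.590 cm.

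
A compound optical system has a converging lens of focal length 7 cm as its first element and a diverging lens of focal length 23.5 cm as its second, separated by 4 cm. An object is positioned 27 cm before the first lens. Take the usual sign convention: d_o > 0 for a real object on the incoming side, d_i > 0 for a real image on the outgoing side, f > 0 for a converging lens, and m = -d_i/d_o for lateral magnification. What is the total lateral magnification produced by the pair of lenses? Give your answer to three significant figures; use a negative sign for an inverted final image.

-0.456

Lens 1: 1/d_i1 = 1/f_1 - 1/d_o1 = 1/7 - 1/27 = 0.10582 cm^-1, so d_i1 = 9.450 cm.
m_1 = -(9.450)/27 = -0.3500.
This image would form 9.450 cm past lens 1, i.e. 5.450 cm beyond lens 2, so it is a virtual object for lens 2: d_o2 = 4 - 9.450 = -5.450 cm.
Lens 2: 1/d_i2 = 1/f_2 - 1/d_o2 = 1/(-23.5) - 1/(-5.450) = 0.14093 cm^-1, so d_i2 = 7.096 cm.
m_2 = -(7.096)/(-5.450) = 1.3019.
Total m = m_1 x m_2 = (-0.3500)(1.3019) = -0.4557.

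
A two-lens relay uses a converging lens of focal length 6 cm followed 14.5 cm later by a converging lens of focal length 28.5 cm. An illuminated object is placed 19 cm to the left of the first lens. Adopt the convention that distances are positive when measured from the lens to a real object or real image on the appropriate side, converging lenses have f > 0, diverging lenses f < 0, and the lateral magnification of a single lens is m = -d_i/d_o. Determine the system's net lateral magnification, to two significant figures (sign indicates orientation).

-0.58

Lens 1: 1/d_i1 = 1/f_1 - 1/d_o1 = 1/6 - 1/19 = 0.11404 cm^-1, so d_i1 = 8.769 cm.
m_1 = -(8.769)/19 = -0.4615.
The intermediate image is 8.769 cm to the right of lens 1, so d_o2 = L - d_i1 = 14.5 - 8.769 = 5.731 cm.
Lens 2: 1/d_i2 = 1/f_2 - 1/d_o2 = 1/28.5 - 1/(5.731) = -0.13941 cm^-1, so d_i2 = -7.173 cm.
m_2 = -(-7.173)/(5.731) = 1.2517.
Overall magnification: m = m_1 m_2 = -0.5777.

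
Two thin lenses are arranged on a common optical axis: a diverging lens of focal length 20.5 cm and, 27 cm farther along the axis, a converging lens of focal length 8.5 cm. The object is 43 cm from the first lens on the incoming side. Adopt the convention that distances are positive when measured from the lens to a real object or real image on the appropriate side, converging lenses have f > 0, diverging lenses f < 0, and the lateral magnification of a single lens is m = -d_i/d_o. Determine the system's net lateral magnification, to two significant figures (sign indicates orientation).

-0.085

Lens 1: 1/d_i1 = 1/f_1 - 1/d_o1 = 1/(-20.5) - 1/43 = -0.07204 cm^-1, so d_i1 = -13.882 cm.
m_1 = -(-13.882)/43 = 0.3228.
With d_i1 < 0 the first image is virtual and lies on the object side; the object distance for lens 2 is d_o2 = 27 - (-13.882) = 40.882 cm.
Lens 2: 1/d_i2 = 1/f_2 - 1/d_o2 = 1/8.5 - 1/(40.882) = 0.09319 cm^-1, so d_i2 = 10.731 cm.
m_2 = -(10.731)/(40.882) = -0.2625.
The system's lateral magnification is m_1 m_2 = (0.3228)(-0.2625) = -0.0847.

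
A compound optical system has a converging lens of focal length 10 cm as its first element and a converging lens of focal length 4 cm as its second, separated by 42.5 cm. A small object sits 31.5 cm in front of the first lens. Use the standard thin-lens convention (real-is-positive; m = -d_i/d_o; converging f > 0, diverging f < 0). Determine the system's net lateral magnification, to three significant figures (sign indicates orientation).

0.0780

First lens: d_i1 = 1/(1/10 - 1/31.5) = 14.651 cm.
m_1 = -(14.651)/31.5 = -0.4651.
Object distance for lens 2: d_o2 = 42.5 - 14.651 = 27.849 cm.
Second lens: d_i2 = 1/(1/4 - 1/(27.849)) = 4.671 cm.
m_2 = -(4.671)/(27.849) = -0.1677.
Total m = m_1 x m_2 = (-0.4651)(-0.1677) = 0.0780.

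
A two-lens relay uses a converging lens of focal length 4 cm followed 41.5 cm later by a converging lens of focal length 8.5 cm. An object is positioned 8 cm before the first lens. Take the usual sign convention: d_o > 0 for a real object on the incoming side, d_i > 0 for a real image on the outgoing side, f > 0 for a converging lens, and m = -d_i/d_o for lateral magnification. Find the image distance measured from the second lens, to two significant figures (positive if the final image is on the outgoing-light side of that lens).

Applying the thin-lens equation to the first lens, 1/4 = 1/8 + 1/d_i1, which gives d_i1 = 8.000 cm.
That image sits 33.500 cm in front of the second lens, so d_o2 = 33.500 cm.
Applying the thin-lens equation again with f_2 = 8.5 cm and d_o2 = 33.500 cm gives d_i2 = 11.390 cm.

11 cm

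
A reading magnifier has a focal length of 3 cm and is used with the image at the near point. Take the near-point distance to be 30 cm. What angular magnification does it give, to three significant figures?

M = 1 + D/f = 1 + 30/3 = 11.000.

11.0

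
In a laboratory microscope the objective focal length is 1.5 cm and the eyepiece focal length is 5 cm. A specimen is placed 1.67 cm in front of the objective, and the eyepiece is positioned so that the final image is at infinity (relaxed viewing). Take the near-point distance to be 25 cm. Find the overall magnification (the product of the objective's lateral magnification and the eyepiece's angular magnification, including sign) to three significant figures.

Objective: 1/d_i = 1/f_obj - 1/d_o = 1/1.5 - 1/1.67 = 0.06786 cm^-1, so d_i = 14.735 cm.
m_obj = -d_i/d_o = -14.735/1.67 = -8.824.
Eyepiece angular magnification (image at infinity): M_eye = D/f_e = 25/5 = 5.000.
Overall M = m_obj x M_eye = (-8.824)(5.000) = -44.12.

-44.1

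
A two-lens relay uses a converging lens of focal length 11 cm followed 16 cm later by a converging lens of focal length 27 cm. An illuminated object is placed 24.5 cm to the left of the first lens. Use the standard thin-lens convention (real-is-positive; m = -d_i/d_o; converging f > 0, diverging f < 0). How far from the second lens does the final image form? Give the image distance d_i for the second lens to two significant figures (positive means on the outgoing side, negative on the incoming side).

3.5 cm

Lens 1: 1/d_i1 = 1/f_1 - 1/d_o1 = 1/11 - 1/24.5 = 0.05009 cm^-1, so d_i1 = 19.963 cm.
Since 19.963 cm > 16 cm, the first image lies past the second lens and serves as a virtual object: d_o2 = L - d_i1 = -3.963 cm.
Lens 2: 1/d_i2 = 1/f_2 - 1/d_o2 = 1/27 - 1/(-3.963) = 0.28937 cm^-1, so d_i2 = 3.456 cm.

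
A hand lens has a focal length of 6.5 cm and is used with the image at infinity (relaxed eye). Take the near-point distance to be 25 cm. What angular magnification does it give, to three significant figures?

M = D/f = 25/6.5 = 3.846.

3.85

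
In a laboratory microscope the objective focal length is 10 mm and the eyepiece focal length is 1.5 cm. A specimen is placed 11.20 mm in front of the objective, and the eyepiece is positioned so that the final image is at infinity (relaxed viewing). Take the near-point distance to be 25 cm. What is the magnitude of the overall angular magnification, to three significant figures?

Convert to cm: f_obj = 10 mm = 1 cm; d_o = 11.20 mm = 1.12 cm.
Objective: 1/d_i = 1/f_obj - 1/d_o = 1/1 - 1/1.12 = 0.10714 cm^-1, so d_i = 9.333 cm.
m_obj = -d_i/d_o = -9.333/1.12 = -8.333.
Eyepiece angular magnification (image at infinity): M_eye = D/f_e = 25/1.5 = 16.667.
Overall M = m_obj x M_eye = (-8.333)(16.667) = -138.89.
|M| = 138.89.

139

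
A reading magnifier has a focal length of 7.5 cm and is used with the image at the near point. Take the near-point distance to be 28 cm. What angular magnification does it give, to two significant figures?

M = 1 + D/f = 1 + 28/7.5 = 4.733.

4.7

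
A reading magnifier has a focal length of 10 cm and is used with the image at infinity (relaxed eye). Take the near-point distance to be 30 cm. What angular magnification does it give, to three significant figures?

3.00

M = D/f = 30/10 = 3.000.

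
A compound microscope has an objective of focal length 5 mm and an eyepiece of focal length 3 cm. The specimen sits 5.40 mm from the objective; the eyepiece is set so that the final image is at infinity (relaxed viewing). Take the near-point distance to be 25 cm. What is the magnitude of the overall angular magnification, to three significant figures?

Convert to cm: f_obj = 5 mm = 0.5 cm; d_o = 5.40 mm = 0.54 cm.
Objective: 1/d_i = 1/f_obj - 1/d_o = 1/0.5 - 1/0.54 = 0.14815 cm^-1, so d_i = 6.750 cm.
m_obj = -d_i/d_o = -6.750/0.54 = -12.500.
Eyepiece angular magnification (image at infinity): M_eye = D/f_e = 25/3 = 8.333.
Overall M = m_obj x M_eye = (-12.500)(8.333) = -104.17.
|M| = 104.17.

104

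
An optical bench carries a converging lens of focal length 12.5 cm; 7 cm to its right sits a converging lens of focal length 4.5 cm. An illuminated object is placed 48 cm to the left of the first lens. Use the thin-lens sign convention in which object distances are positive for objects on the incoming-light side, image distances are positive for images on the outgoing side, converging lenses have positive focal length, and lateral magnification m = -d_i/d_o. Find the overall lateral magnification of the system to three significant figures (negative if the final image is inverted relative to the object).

Lens 1: 1/d_i1 = 1/f_1 - 1/d_o1 = 1/12.5 - 1/48 = 0.05917 cm^-1, so d_i1 = 16.901 cm.
m_1 = -(16.901)/48 = -0.3521.
This image would form 16.901 cm past lens 1, i.e. 9.901 cm beyond lens 2, so it is a virtual object for lens 2: d_o2 = 7 - 16.901 = -9.901 cm.
Lens 2: 1/d_i2 = 1/f_2 - 1/d_o2 = 1/4.5 - 1/(-9.901) = 0.32322 cm^-1, so d_i2 = 3.094 cm.
m_2 = -(3.094)/(-9.901) = 0.3125.
Overall magnification: m = m_1 m_2 = -0.1100.

-0.110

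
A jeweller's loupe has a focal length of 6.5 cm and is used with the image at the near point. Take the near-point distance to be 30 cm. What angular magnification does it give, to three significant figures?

M = 1 + D/f = 1 + 30/6.5 = 5.615.

5.62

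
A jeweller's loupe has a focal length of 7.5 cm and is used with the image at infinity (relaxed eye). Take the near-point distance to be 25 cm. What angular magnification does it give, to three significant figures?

M = D/f = 25/7.5 = 3.333.

3.33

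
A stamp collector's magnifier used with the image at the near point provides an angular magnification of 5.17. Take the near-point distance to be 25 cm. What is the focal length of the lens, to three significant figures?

6.00 cm

For the image at the near point, M = 1 + D/f.
f = D/(M - 1) = 25/(5.17 - 1) = 5.995 cm.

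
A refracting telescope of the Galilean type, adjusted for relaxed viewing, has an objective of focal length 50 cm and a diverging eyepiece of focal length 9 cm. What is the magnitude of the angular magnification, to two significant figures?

|M| = f_obj/|f_eye| = 50/9 = 5.556.

5.6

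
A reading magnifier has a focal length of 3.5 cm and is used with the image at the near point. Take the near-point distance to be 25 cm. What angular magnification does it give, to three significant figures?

8.14

M = 1 + D/f = 1 + 25/3.5 = 8.143.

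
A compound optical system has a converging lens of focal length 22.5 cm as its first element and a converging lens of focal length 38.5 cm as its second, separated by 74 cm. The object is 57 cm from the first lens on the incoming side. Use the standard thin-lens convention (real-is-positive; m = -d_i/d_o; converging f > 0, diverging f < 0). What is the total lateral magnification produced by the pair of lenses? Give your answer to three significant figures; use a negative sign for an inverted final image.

-15.0

Lens 1: 1/d_i1 = 1/f_1 - 1/d_o1 = 1/22.5 - 1/57 = 0.02690 cm^-1, so d_i1 = 37.174 cm.
m_1 = -(37.174)/57 = -0.6522.
That image sits 36.826 cm in front of the second lens, so d_o2 = 36.826 cm.
Lens 2: 1/d_i2 = 1/f_2 - 1/d_o2 = 1/38.5 - 1/(36.826) = -0.00118 cm^-1, so d_i2 = -847.000 cm.
m_2 = -(-847.000)/(36.826) = 23.0000.
The system's lateral magnification is m_1 m_2 = (-0.6522)(23.0000) = -15.0000.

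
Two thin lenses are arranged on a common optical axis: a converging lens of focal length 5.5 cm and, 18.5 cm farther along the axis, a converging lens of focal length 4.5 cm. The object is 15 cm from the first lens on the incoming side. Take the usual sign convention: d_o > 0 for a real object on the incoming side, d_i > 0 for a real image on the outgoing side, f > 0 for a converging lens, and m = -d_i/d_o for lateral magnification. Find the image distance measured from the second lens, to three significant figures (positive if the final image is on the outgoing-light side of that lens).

8.31 cm

Lens 1: 1/d_i1 = 1/f_1 - 1/d_o1 = 1/5.5 - 1/15 = 0.11515 cm^-1, so d_i1 = 8.684 cm.
That image sits 9.816 cm in front of the second lens, so d_o2 = 9.816 cm.
Lens 2: 1/d_i2 = 1/f_2 - 1/d_o2 = 1/4.5 - 1/(9.816) = 0.12035 cm^-1, so d_i2 = 8.309 cm.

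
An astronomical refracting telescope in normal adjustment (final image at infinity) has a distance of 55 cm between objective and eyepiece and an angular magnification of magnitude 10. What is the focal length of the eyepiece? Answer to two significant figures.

In normal adjustment the tube length equals f_obj + f_eye and |M| = f_obj/f_eye.
So f_obj = 10 f_eye and 10 f_eye + f_eye = 55 cm, giving f_eye = 55/11 = 5.000 cm and f_obj = 50.000 cm.

5.0 cm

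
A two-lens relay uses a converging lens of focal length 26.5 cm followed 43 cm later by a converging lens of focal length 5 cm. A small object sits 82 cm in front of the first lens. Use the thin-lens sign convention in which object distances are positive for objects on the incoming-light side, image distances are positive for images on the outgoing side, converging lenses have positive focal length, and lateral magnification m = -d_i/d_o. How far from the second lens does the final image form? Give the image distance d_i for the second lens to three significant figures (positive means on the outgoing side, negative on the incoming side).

-16.7 cm

First lens: d_i1 = 1/(1/26.5 - 1/82) = 39.153 cm.
That image sits 3.847 cm in front of the second lens, so d_o2 = 3.847 cm.
Second lens: d_i2 = 1/(1/5 - 1/(3.847)) = -16.680 cm.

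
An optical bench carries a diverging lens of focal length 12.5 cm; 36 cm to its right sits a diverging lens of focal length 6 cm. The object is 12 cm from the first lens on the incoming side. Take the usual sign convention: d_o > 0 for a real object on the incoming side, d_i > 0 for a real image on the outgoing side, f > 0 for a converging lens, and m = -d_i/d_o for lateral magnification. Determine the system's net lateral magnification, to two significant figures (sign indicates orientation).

0.064

Applying the thin-lens equation to the first lens, 1/(-12.5) = 1/12 + 1/d_i1, which gives d_i1 = -6.122 cm.
Its lateral magnification is m_1 = -d_i1/d_o1 = -(-6.122)/12 = 0.5102.
The intermediate image is virtual, 6.122 cm to the left of lens 1, so d_o2 = L - d_i1 = 36 - (-6.122) = 42.122 cm.
Applying the thin-lens equation again with f_2 = -6 cm and d_o2 = 42.122 cm gives d_i2 = -5.252 cm.
m_2 = -(-5.252)/(42.122) = 0.1247.
Total m = m_1 x m_2 = (0.5102)(0.1247) = 0.0636.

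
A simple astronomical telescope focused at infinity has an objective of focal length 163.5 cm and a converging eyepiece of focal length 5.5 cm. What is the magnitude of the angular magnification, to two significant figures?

|M| = f_obj/|f_eye| = 163.5/5.5 = 29.727.

30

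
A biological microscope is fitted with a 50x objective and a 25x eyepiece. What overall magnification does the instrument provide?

The overall magnification of a compound microscope is the product of the objective and eyepiece magnifications:
M = M_obj x M_eye = 50 x 25 = 1250.

1250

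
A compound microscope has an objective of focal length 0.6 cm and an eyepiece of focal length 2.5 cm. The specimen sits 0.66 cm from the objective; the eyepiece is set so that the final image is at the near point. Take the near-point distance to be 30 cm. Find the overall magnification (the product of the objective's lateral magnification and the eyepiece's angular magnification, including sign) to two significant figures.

-130

Objective: 1/d_i = 1/f_obj - 1/d_o = 1/0.6 - 1/0.66 = 0.15152 cm^-1, so d_i = 6.600 cm.
m_obj = -d_i/d_o = -6.600/0.66 = -10.000.
Eyepiece angular magnification (image at near point): M_eye = 1 + D/f_e = 1 + 30/2.5 = 13.000.
Overall M = m_obj x M_eye = (-10.000)(13.000) = -130.00.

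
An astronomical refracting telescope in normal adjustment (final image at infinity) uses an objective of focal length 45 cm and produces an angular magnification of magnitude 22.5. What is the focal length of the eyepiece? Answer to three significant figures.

|M| = f_obj/f_eye, so f_eye = f_obj/|M| = 45/22.5 = 2.000 cm.

2.00 cm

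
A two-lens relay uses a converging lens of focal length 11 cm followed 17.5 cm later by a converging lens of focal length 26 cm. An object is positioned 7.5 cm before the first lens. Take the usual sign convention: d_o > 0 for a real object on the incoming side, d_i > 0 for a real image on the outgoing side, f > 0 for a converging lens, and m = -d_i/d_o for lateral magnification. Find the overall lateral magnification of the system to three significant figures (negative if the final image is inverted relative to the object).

-5.42

First lens: d_i1 = 1/(1/11 - 1/7.5) = -23.571 cm.
m_1 = -(-23.571)/7.5 = 3.1429.
With d_i1 < 0 the first image is virtual and lies on the object side; the object distance for lens 2 is d_o2 = 17.5 - (-23.571) = 41.071 cm.
Second lens: d_i2 = 1/(1/26 - 1/(41.071)) = 70.853 cm.
m_2 = -(70.853)/(41.071) = -1.7251.
Overall magnification: m = m_1 m_2 = -5.4218.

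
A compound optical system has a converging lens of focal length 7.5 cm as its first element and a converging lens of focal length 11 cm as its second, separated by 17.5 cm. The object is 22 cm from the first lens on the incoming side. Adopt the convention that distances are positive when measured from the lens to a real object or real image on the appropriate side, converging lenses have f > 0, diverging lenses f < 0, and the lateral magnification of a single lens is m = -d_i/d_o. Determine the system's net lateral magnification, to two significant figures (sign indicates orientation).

-1.2

Applying the thin-lens equation to the first lens, 1/7.5 = 1/22 + 1/d_i1, which gives d_i1 = 11.379 cm.
Its lateral magnification is m_1 = -d_i1/d_o1 = -(11.379)/22 = -0.5172.
Object distance for lens 2: d_o2 = 17.5 - 11.379 = 6.121 cm.
Applying the thin-lens equation again with f_2 = 11 cm and d_o2 = 6.121 cm gives d_i2 = -13.799 cm.
m_2 = -(-13.799)/(6.121) = 2.2544.
The system's lateral magnification is m_1 m_2 = (-0.5172)(2.2544) = -1.1661.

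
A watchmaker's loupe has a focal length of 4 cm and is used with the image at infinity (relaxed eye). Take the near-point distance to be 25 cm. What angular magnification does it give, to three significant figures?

M = D/f = 25/4 = 6.250.

6.25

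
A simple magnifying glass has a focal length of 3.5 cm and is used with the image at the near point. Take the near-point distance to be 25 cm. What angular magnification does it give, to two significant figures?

8.1

M = 1 + D/f = 1 + 25/3.5 = 8.143.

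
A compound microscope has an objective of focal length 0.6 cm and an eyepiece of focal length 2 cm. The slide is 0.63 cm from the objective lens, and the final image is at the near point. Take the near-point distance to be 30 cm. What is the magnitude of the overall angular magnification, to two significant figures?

Objective: 1/d_i = 1/f_obj - 1/d_o = 1/0.6 - 1/0.63 = 0.07937 cm^-1, so d_i = 12.600 cm.
m_obj = -d_i/d_o = -12.600/0.63 = -20.000.
Eyepiece angular magnification (image at near point): M_eye = 1 + D/f_e = 1 + 30/2 = 16.000.
Overall M = m_obj x M_eye = (-20.000)(16.000) = -320.00.
|M| = 320.00.

320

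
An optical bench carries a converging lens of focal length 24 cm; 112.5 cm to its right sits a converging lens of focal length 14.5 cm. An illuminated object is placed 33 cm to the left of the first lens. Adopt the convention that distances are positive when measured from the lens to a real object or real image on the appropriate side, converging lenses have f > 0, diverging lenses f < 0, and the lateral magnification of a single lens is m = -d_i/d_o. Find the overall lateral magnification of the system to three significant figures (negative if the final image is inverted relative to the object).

First lens: d_i1 = 1/(1/24 - 1/33) = 88.000 cm.
m_1 = -(88.000)/33 = -2.6667.
That image sits 24.500 cm in front of the second lens, so d_o2 = 24.500 cm.
Second lens: d_i2 = 1/(1/14.5 - 1/(24.500)) = 35.525 cm.
m_2 = -(35.525)/(24.500) = -1.4500.
Overall magnification: m = m_1 m_2 = 3.8667.

3.87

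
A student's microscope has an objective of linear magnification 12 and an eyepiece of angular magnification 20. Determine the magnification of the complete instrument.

The overall magnification of a compound microscope is the product of the objective and eyepiece magnifications:
M = M_obj x M_eye = 12 x 20 = 240.

240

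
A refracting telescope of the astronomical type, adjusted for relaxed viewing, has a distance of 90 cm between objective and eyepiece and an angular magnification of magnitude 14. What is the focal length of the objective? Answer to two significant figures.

84 cm

In normal adjustment the tube length equals f_obj + f_eye and |M| = f_obj/f_eye.
So f_obj = 14 f_eye and 14 f_eye + f_eye = 90 cm, giving f_eye = 90/15 = 6.000 cm and f_obj = 84.000 cm.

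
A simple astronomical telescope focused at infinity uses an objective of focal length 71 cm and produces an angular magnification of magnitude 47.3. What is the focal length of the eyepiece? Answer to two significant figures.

|M| = f_obj/f_eye, so f_eye = f_obj/|M| = 71/47.3 = 1.501 cm.

1.5 cm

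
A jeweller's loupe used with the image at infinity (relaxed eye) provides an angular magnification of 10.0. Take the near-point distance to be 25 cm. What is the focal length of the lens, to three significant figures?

For the image at infinity, M = D/f.
f = D/M = 25/10.0 = 2.500 cm.

2.50 cm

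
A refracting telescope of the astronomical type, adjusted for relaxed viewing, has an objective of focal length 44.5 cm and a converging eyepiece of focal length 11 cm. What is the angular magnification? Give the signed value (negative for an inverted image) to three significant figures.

-4.05

M = -f_obj/f_eye = -44.5/(11) = -4.045.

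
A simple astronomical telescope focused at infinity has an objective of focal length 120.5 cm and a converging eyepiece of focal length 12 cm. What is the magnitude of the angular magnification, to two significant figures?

10

|M| = f_obj/|f_eye| = 120.5/12 = 10.042.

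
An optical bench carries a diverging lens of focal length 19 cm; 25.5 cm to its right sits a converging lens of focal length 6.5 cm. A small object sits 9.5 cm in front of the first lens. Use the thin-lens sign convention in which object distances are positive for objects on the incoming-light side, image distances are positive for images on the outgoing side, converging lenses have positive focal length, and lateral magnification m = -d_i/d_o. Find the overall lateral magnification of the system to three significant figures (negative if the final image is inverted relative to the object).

Applying the thin-lens equation to the first lens, 1/(-19) = 1/9.5 + 1/d_i1, which gives d_i1 = -6.333 cm.
Its lateral magnification is m_1 = -d_i1/d_o1 = -(-6.333)/9.5 = 0.6667.
The intermediate image is virtual, 6.333 cm to the left of lens 1, so d_o2 = L - d_i1 = 25.5 - (-6.333) = 31.833 cm.
Applying the thin-lens equation again with f_2 = 6.5 cm and d_o2 = 31.833 cm gives d_i2 = 8.168 cm.
m_2 = -(8.168)/(31.833) = -0.2566.
Overall magnification: m = m_1 m_2 = -0.1711.

-0.171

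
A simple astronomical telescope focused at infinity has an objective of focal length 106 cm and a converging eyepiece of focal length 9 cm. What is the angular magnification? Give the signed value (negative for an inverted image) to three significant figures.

-11.8

M = -f_obj/f_eye = -106/(9) = -11.778.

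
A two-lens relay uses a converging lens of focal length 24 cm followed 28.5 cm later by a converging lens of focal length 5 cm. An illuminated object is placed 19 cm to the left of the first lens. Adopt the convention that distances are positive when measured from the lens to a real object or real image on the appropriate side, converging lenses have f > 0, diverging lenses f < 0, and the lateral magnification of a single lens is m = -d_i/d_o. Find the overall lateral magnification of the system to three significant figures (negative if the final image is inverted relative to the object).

First lens: d_i1 = 1/(1/24 - 1/19) = -91.200 cm.
m_1 = -(-91.200)/19 = 4.8000.
With d_i1 < 0 the first image is virtual and lies on the object side; the object distance for lens 2 is d_o2 = 28.5 - (-91.200) = 119.700 cm.
Second lens: d_i2 = 1/(1/5 - 1/(119.700)) = 5.218 cm.
m_2 = -(5.218)/(119.700) = -0.0436.
The system's lateral magnification is m_1 m_2 = (4.8000)(-0.0436) = -0.2092.

-0.209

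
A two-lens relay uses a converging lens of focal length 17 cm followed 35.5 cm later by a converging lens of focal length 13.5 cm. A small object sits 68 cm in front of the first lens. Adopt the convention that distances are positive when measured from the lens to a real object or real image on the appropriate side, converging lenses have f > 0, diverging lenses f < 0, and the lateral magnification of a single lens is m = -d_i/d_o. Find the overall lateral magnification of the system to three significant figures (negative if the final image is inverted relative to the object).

-6.75

Lens 1: 1/d_i1 = 1/f_1 - 1/d_o1 = 1/17 - 1/68 = 0.04412 cm^-1, so d_i1 = 22.667 cm.
m_1 = -(22.667)/68 = -0.3333.
That image sits 12.833 cm in front of the second lens, so d_o2 = 12.833 cm.
Lens 2: 1/d_i2 = 1/f_2 - 1/d_o2 = 1/13.5 - 1/(12.833) = -0.00385 cm^-1, so d_i2 = -259.875 cm.
m_2 = -(-259.875)/(12.833) = 20.2500.
Total m = m_1 x m_2 = (-0.3333)(20.2500) = -6.7500.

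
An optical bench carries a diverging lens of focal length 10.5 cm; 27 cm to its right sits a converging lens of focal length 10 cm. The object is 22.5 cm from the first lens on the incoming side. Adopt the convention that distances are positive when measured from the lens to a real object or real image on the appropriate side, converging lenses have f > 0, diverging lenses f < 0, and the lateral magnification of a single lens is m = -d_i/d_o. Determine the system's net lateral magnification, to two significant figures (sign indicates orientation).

First lens: d_i1 = 1/(1/(-10.5) - 1/22.5) = -7.159 cm.
m_1 = -(-7.159)/22.5 = 0.3182.
The intermediate image is virtual, 7.159 cm to the left of lens 1, so d_o2 = L - d_i1 = 27 - (-7.159) = 34.159 cm.
Second lens: d_i2 = 1/(1/10 - 1/(34.159)) = 14.139 cm.
m_2 = -(14.139)/(34.159) = -0.4139.
Total m = m_1 x m_2 = (0.3182)(-0.4139) = -0.1317.

-0.13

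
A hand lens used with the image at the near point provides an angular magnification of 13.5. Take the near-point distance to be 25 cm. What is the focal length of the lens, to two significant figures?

For the image at the near point, M = 1 + D/f.
f = D/(M - 1) = 25/(13.5 - 1) = 2.000 cm.

2.0 cm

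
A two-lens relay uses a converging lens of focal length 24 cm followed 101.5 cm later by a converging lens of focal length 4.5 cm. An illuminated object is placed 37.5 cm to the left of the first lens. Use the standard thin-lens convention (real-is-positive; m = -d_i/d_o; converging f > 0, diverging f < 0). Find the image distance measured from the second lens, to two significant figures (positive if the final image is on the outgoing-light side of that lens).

Lens 1: 1/d_i1 = 1/f_1 - 1/d_o1 = 1/24 - 1/37.5 = 0.01500 cm^-1, so d_i1 = 66.667 cm.
The intermediate image is 66.667 cm to the right of lens 1, so d_o2 = L - d_i1 = 101.5 - 66.667 = 34.833 cm.
Lens 2: 1/d_i2 = 1/f_2 - 1/d_o2 = 1/4.5 - 1/(34.833) = 0.19351 cm^-1, so d_i2 = 5.168 cm.

5.2 cm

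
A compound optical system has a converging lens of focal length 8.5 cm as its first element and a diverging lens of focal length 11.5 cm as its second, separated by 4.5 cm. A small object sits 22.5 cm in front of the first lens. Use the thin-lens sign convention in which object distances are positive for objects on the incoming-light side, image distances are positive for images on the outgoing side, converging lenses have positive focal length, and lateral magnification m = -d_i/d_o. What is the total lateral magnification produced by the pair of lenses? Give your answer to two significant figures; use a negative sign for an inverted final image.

Lens 1: 1/d_i1 = 1/f_1 - 1/d_o1 = 1/8.5 - 1/22.5 = 0.07320 cm^-1, so d_i1 = 13.661 cm.
m_1 = -(13.661)/22.5 = -0.6071.
Since 13.661 cm > 4.5 cm, the first image lies past the second lens and serves as a virtual object: d_o2 = L - d_i1 = -9.161 cm.
Lens 2: 1/d_i2 = 1/f_2 - 1/d_o2 = 1/(-11.5) - 1/(-9.161) = 0.02221 cm^-1, so d_i2 = 45.034 cm.
m_2 = -(45.034)/(-9.161) = 4.9160.
Overall magnification: m = m_1 m_2 = -2.9847.

-3.0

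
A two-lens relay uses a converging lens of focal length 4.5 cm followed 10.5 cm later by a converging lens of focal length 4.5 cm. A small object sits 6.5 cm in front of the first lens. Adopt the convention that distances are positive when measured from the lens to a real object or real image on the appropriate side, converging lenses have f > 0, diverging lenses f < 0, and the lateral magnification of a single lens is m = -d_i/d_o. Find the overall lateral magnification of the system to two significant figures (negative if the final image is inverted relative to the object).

Lens 1: 1/d_i1 = 1/f_1 - 1/d_o1 = 1/4.5 - 1/6.5 = 0.06838 cm^-1, so d_i1 = 14.625 cm.
m_1 = -(14.625)/6.5 = -2.2500.
Since 14.625 cm > 10.5 cm, the first image lies past the second lens and serves as a virtual object: d_o2 = L - d_i1 = -4.125 cm.
Lens 2: 1/d_i2 = 1/f_2 - 1/d_o2 = 1/4.5 - 1/(-4.125) = 0.46465 cm^-1, so d_i2 = 2.152 cm.
m_2 = -(2.152)/(-4.125) = 0.5217.
The system's lateral magnification is m_1 m_2 = (-2.2500)(0.5217) = -1.1739.

-1.2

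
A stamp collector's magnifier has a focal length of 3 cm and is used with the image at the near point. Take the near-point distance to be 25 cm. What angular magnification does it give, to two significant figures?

9.3

M = 1 + D/f = 1 + 25/3 = 9.333.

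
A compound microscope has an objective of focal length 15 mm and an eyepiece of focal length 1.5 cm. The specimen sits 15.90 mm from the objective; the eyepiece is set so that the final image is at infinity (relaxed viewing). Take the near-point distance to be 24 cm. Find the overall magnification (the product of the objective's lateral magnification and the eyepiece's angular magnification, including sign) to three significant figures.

Convert to cm: f_obj = 15 mm = 1.5 cm; d_o = 15.90 mm = 1.59 cm.
Objective: 1/d_i = 1/f_obj - 1/d_o = 1/1.5 - 1/1.59 = 0.03774 cm^-1, so d_i = 26.500 cm.
m_obj = -d_i/d_o = -26.500/1.59 = -16.667.
Eyepiece angular magnification (image at infinity): M_eye = D/f_e = 24/1.5 = 16.000.
Overall M = m_obj x M_eye = (-16.667)(16.000) = -266.67.

-267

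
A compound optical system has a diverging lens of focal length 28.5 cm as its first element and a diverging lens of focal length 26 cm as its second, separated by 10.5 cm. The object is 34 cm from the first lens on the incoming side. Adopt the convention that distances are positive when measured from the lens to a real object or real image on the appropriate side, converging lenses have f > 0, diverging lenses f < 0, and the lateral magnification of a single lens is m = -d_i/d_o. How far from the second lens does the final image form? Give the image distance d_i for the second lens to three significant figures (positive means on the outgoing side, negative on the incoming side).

-13.0 cm

Applying the thin-lens equation to the first lens, 1/(-28.5) = 1/34 + 1/d_i1, which gives d_i1 = -15.504 cm.
With d_i1 < 0 the first image is virtual and lies on the object side; the object distance for lens 2 is d_o2 = 10.5 - (-15.504) = 26.004 cm.
Applying the thin-lens equation again with f_2 = -26 cm and d_o2 = 26.004 cm gives d_i2 = -13.001 cm.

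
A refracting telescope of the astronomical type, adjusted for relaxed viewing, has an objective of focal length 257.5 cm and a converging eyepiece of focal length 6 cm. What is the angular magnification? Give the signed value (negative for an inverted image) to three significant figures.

-42.9

M = -f_obj/f_eye = -257.5/(6) = -42.917.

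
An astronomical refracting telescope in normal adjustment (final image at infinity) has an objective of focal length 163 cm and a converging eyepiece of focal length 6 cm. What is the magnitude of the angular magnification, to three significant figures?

27.2

|M| = f_obj/|f_eye| = 163/6 = 27.167.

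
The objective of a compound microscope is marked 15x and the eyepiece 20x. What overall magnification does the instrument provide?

300

The overall magnification of a compound microscope is the product of the objective and eyepiece magnifications:
M = M_obj x M_eye = 15 x 20 = 300.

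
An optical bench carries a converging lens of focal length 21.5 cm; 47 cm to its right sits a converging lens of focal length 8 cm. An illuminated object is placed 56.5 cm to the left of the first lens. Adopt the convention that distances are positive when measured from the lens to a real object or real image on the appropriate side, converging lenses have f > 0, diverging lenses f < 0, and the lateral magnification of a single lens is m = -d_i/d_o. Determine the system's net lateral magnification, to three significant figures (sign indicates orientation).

1.14

First lens: d_i1 = 1/(1/21.5 - 1/56.5) = 34.707 cm.
m_1 = -(34.707)/56.5 = -0.6143.
The intermediate image is 34.707 cm to the right of lens 1, so d_o2 = L - d_i1 = 47 - 34.707 = 12.293 cm.
Second lens: d_i2 = 1/(1/8 - 1/(12.293)) = 22.908 cm.
m_2 = -(22.908)/(12.293) = -1.8636.
Overall magnification: m = m_1 m_2 = 1.1448.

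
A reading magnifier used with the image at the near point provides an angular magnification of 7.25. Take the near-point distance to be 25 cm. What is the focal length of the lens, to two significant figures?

For the image at the near point, M = 1 + D/f.
f = D/(M - 1) = 25/(7.25 - 1) = 4.000 cm.

4.0 cm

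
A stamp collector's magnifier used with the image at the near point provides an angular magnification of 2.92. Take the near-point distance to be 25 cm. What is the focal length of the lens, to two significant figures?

13 cm

For the image at the near point, M = 1 + D/f.
f = D/(M - 1) = 25/(2.92 - 1) = 13.021 cm.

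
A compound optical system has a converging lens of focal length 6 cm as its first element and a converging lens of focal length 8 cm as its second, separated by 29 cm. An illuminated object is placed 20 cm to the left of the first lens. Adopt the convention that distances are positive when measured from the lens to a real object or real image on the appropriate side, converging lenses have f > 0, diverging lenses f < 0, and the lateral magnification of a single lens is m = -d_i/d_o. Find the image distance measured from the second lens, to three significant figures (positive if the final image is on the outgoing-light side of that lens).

13.1 cm

Lens 1: 1/d_i1 = 1/f_1 - 1/d_o1 = 1/6 - 1/20 = 0.11667 cm^-1, so d_i1 = 8.571 cm.
The intermediate image is 8.571 cm to the right of lens 1, so d_o2 = L - d_i1 = 29 - 8.571 = 20.429 cm.
Lens 2: 1/d_i2 = 1/f_2 - 1/d_o2 = 1/8 - 1/(20.429) = 0.07605 cm^-1, so d_i2 = 13.149 cm.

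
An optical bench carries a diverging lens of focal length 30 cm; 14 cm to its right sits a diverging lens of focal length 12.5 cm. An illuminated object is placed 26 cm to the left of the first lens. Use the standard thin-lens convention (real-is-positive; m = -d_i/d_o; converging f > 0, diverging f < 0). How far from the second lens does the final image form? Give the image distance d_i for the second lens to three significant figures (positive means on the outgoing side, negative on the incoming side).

-8.64 cm

Lens 1: 1/d_i1 = 1/f_1 - 1/d_o1 = 1/(-30) - 1/26 = -0.07179 cm^-1, so d_i1 = -13.929 cm.
The intermediate image is virtual, 13.929 cm to the left of lens 1, so d_o2 = L - d_i1 = 14 - (-13.929) = 27.929 cm.
Lens 2: 1/d_i2 = 1/f_2 - 1/d_o2 = 1/(-12.5) - 1/(27.929) = -0.11581 cm^-1, so d_i2 = -8.635 cm.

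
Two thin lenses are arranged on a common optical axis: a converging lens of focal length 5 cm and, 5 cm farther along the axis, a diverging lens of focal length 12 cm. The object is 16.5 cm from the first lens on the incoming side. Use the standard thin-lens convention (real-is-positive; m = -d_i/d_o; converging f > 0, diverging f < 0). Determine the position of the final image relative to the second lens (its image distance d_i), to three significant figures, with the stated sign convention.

2.65 cm

Lens 1: 1/d_i1 = 1/f_1 - 1/d_o1 = 1/5 - 1/16.5 = 0.13939 cm^-1, so d_i1 = 7.174 cm.
Since 7.174 cm > 5 cm, the first image lies past the second lens and serves as a virtual object: d_o2 = L - d_i1 = -2.174 cm.
Lens 2: 1/d_i2 = 1/f_2 - 1/d_o2 = 1/(-12) - 1/(-2.174) = 0.37667 cm^-1, so d_i2 = 2.655 cm.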